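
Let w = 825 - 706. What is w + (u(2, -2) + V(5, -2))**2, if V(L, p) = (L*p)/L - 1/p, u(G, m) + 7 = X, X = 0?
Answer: 765/4 ≈ 191.25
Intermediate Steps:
u(G, m) = -7 (u(G, m) = -7 + 0 = -7)
w = 119
V(L, p) = p - 1/p
w + (u(2, -2) + V(5, -2))**2 = 119 + (-7 + (-2 - 1/(-2)))**2 = 119 + (-7 + (-2 - 1*(-1/2)))**2 = 119 + (-7 + (-2 + 1/2))**2 = 119 + (-7 - 3/2)**2 = 119 + (-17/2)**2 = 119 + 289/4 = 765/4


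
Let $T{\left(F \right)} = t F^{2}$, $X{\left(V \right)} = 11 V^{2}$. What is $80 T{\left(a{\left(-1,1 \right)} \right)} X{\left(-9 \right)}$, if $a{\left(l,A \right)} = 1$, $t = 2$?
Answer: $142560$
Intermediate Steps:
$T{\left(F \right)} = 2 F^{2}$
$80 T{\left(a{\left(-1,1 \right)} \right)} X{\left(-9 \right)} = 80 \cdot 2 \cdot 1^{2} \cdot 11 \left(-9\right)^{2} = 80 \cdot 2 \cdot 1 \cdot 11 \cdot 81 = 80 \cdot 2 \cdot 891 = 160 \cdot 891 = 142560$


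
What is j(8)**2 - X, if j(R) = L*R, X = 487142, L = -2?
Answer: -486886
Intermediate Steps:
j(R) = -2*R
j(8)**2 - X = (-2*8)**2 - 1*487142 = (-16)**2 - 487142 = 256 - 487142 = -486886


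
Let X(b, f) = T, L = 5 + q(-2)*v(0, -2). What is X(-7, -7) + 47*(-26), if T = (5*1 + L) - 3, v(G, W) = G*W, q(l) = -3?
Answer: -1215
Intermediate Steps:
L = 5 (L = 5 - 0*(-2) = 5 - 3*0 = 5 + 0 = 5)
T = 7 (T = (5*1 + 5) - 3 = (5 + 5) - 3 = 10 - 3 = 7)
X(b, f) = 7
X(-7, -7) + 47*(-26) = 7 + 47*(-26) = 7 - 1222 = -1215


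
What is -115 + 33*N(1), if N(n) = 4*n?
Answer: 17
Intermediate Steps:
-115 + 33*N(1) = -115 + 33*(4*1) = -115 + 33*4 = -115 + 132 = 17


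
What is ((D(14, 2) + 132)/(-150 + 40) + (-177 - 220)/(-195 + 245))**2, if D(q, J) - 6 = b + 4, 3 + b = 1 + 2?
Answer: 25775929/302500 ≈ 85.210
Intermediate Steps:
b = 0 (b = -3 + (1 + 2) = -3 + 3 = 0)
D(q, J) = 10 (D(q, J) = 6 + (0 + 4) = 6 + 4 = 10)
((D(14, 2) + 132)/(-150 + 40) + (-177 - 220)/(-195 + 245))**2 = ((10 + 132)/(-150 + 40) + (-177 - 220)/(-195 + 245))**2 = (142/(-110) - 397/50)**2 = (142*(-1/110) - 397*1/50)**2 = (-71/55 - 397/50)**2 = (-5077/550)**2 = 25775929/302500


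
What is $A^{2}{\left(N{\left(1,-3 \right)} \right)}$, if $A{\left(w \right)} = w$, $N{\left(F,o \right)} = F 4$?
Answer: $16$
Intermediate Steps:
$N{\left(F,o \right)} = 4 F$
$A^{2}{\left(N{\left(1,-3 \right)} \right)} = \left(4 \cdot 1\right)^{2} = 4^{2} = 16$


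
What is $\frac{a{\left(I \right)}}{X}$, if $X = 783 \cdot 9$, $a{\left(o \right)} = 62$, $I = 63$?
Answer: $\frac{62}{7047} \approx 0.0087981$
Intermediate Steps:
$X = 7047$
$\frac{a{\left(I \right)}}{X} = \frac{62}{7047}$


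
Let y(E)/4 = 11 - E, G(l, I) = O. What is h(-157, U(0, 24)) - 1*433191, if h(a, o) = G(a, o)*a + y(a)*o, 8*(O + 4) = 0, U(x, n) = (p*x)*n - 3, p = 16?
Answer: -434579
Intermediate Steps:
U(x, n) = -3 + 16*n*x (U(x, n) = (16*x)*n - 3 = 16*n*x - 3 = -3 + 16*n*x)
O = -4 (O = -4 + (⅛)*0 = -4 + 0 = -4)
G(l, I) = -4
y(E) = 44 - 4*E (y(E) = 4*(11 - E) = 44 - 4*E)
h(a, o) = -4*a + o*(44 - 4*a) (h(a, o) = -4*a + (44 - 4*a)*o = -4*a + o*(44 - 4*a))
h(-157, U(0, 24)) - 1*433191 = (-4*(-157) - 4*(-3 + 16*24*0)*(-11 - 157)) - 1*433191 = (628 - 4*(-3 + 0)*(-168)) - 433191 = (628 - 4*(-3)*(-168)) - 433191 = (628 - 2016) - 433191 = -1388 - 433191 = -434579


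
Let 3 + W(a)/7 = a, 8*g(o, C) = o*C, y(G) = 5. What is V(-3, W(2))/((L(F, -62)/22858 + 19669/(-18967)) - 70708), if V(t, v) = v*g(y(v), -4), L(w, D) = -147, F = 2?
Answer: -583621885/2358134012603 ≈ -0.00024749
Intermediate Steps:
g(o, C) = C*o/8 (g(o, C) = (o*C)/8 = (C*o)/8 = C*o/8)
W(a) = -21 + 7*a
V(t, v) = -5*v/2 (V(t, v) = v*((⅛)*(-4)*5) = v*(-5/2) = -5*v/2)
V(-3, W(2))/((L(F, -62)/22858 + 19669/(-18967)) - 70708) = (-5*(-21 + 7*2)/2)/((-147/22858 + 19669/(-18967)) - 70708) = (-5*(-21 + 14)/2)/((-147*1/22858 + 19669*(-1/18967)) - 70708) = (-5/2*(-7))/((-147/22858 - 1513/1459) - 70708) = 35/(2*(-34798627/33349822 - 70708)) = 35/(2*(-2358134012603/33349822)) = (35/2)*(-33349822/2358134012603) = -583621885/2358134012603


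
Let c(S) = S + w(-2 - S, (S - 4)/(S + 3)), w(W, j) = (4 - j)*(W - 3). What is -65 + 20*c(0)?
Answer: -1795/3 ≈ -598.33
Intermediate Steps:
w(W, j) = (-3 + W)*(4 - j) (w(W, j) = (4 - j)*(-3 + W) = (-3 + W)*(4 - j))
c(S) = -20 - 3*S + 3*(-4 + S)/(3 + S) - (-4 + S)*(-2 - S)/(3 + S) (c(S) = S + (-12 + 3*((S - 4)/(S + 3)) + 4*(-2 - S) - (-2 - S)*(S - 4)/(S + 3)) = S + (-12 + 3*((-4 + S)/(3 + S)) + (-8 - 4*S) - (-2 - S)*(-4 + S)/(3 + S)) = S + (-12 + 3*(-4 + S)/(3 + S) + (-8 - 4*S) - (-4 + S)*(-2 - S)/(3 + S)) = S + (-20 - 4*S + 3*(-4 + S)/(3 + S) - (-4 + S)*(-2 - S)/(3 + S)) = -20 - 3*S + 3*(-4 + S)/(3 + S) - (-4 + S)*(-2 - S)/(3 + S))
-65 + 20*c(0) = -65 + 20*(2*(-40 - 1*0² - 14*0)/(3 + 0)) = -65 + 20*(2*(-40 - 1*0 + 0)/3) = -65 + 20*(2*(⅓)*(-40 + 0 + 0)) = -65 + 20*(2*(⅓)*(-40)) = -65 + 20*(-80/3) = -65 - 1600/3 = -1795/3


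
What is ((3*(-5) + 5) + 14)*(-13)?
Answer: -52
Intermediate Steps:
((3*(-5) + 5) + 14)*(-13) = ((-15 + 5) + 14)*(-13) = (-10 + 14)*(-13) = 4*(-13) = -52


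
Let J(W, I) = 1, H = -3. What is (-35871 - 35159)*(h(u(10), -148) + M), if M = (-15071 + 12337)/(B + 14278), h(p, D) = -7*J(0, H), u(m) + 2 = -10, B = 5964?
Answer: 5129360420/10121 ≈ 5.0680e+5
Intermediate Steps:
u(m) = -12 (u(m) = -2 - 10 = -12)
h(p, D) = -7 (h(p, D) = -7*1 = -7)
M = -1367/10121 (M = (-15071 + 12337)/(5964 + 14278) = -2734/20242 = -2734*1/20242 = -1367/10121 ≈ -0.13507)
(-35871 - 35159)*(h(u(10), -148) + M) = (-35871 - 35159)*(-7 - 1367/10121) = -71030*(-72214/10121) = 5129360420/10121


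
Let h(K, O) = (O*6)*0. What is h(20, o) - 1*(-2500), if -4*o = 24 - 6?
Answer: 2500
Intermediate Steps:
o = -9/2 (o = -(24 - 6)/4 = -¼*18 = -9/2 ≈ -4.5000)
h(K, O) = 0 (h(K, O) = (6*O)*0 = 0)
h(20, o) - 1*(-2500) = 0 - 1*(-2500) = 0 + 2500 = 2500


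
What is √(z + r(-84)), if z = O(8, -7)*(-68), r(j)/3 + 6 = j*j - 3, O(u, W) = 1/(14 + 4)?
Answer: √190235/3 ≈ 145.39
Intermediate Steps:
O(u, W) = 1/18
r(j) = -27 + 3*j² (r(j) = -18 + 3*(j*j - 3) = -18 + 3*(j² - 3) = -18 + 3*(-3 + j²) = -18 + (-9 + 3*j²) = -27 + 3*j²)
z = -34/9 (z = (1/18)*(-68) = -34/9 ≈ -3.7778)
√(z + r(-84)) = √(-34/9 + (-27 + 3*(-84)²)) = √(-34/9 + (-27 + 3*7056)) = √(-34/9 + (-27 + 21168)) = √(-34/9 + 21141) = √(190235/9) = √190235/3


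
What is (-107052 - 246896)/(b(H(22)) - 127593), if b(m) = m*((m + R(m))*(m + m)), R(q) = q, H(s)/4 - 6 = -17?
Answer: 353948/468329 ≈ 0.75577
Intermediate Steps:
H(s) = -44 (H(s) = 24 + 4*(-17) = 24 - 68 = -44)
b(m) = 4*m**3 (b(m) = m*((m + m)*(m + m)) = m*((2*m)*(2*m)) = m*(4*m**2) = 4*m**3)
(-107052 - 246896)/(b(H(22)) - 127593) = (-107052 - 246896)/(4*(-44)**3 - 127593) = -353948/(4*(-85184) - 127593) = -353948/(-340736 - 127593) = -353948/(-468329) = -353948*(-1/468329) = 353948/468329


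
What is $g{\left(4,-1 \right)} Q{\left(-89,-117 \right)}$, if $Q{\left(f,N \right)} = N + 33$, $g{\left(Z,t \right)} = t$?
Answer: $84$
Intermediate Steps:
$Q{\left(f,N \right)} = 33 + N$
$g{\left(4,-1 \right)} Q{\left(-89,-117 \right)} = - (33 - 117) = \left(-1\right) \left(-84\right) = 84$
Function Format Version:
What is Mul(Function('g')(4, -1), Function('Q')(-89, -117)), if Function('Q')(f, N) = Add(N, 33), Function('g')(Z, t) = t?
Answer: 84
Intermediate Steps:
Function('Q')(f, N) = Add(33, N)
Mul(Function('g')(4, -1), Function('Q')(-89, -117)) = Mul(-1, Add(33, -117)) = Mul(-1, -84) = 84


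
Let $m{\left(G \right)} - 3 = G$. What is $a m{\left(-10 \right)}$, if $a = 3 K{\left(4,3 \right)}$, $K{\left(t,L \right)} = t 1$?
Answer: $-84$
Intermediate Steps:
$K{\left(t,L \right)} = t$
$m{\left(G \right)} = 3 + G$
$a = 12$ ($a = 3 \cdot 4 = 12$)
$a m{\left(-10 \right)} = 12 \left(3 - 10\right) = 12 \left(-7\right) = -84$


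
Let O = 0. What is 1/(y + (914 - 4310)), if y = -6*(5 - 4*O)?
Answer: -1/3426 ≈ -0.00029189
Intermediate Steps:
y = -30 (y = -6*(5 - 4*0) = -6*(5 + 0) = -6*5 = -30)
1/(y + (914 - 4310)) = 1/(-30 + (914 - 4310)) = 1/(-30 - 3396) = 1/(-3426) = -1/3426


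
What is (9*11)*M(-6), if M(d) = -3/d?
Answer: 99/2 ≈ 49.500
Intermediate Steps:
(9*11)*M(-6) = (9*11)*(-3/(-6)) = 99*(-3*(-⅙)) = 99*(½) = 99/2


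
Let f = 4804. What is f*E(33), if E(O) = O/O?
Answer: 4804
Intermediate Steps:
E(O) = 1
f*E(33) = 4804*1 = 4804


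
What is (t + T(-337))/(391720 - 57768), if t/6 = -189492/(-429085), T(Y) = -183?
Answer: -77385603/143293793920 ≈ -0.00054005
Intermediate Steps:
t = 1136952/429085 (t = 6*(-189492/(-429085)) = 6*(-189492*(-1/429085)) = 6*(189492/429085) = 1136952/429085 ≈ 2.6497)
(t + T(-337))/(391720 - 57768) = (1136952/429085 - 183)/(391720 - 57768) = -77385603/429085/333952 = -77385603/429085*1/333952 = -77385603/143293793920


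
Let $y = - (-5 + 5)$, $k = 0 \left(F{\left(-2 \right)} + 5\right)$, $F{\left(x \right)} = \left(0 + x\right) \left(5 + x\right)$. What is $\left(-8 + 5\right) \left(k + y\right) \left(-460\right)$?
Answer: $0$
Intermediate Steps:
$F{\left(x \right)} = x \left(5 + x\right)$
$k = 0$ ($k = 0 \left(- 2 \left(5 - 2\right) + 5\right) = 0 \left(\left(-2\right) 3 + 5\right) = 0 \left(-6 + 5\right) = 0 \left(-1\right) = 0$)
$y = 0$ ($y = \left(-1\right) 0 = 0$)
$\left(-8 + 5\right) \left(k + y\right) \left(-460\right) = \left(-8 + 5\right) \left(0 + 0\right) \left(-460\right) = \left(-3\right) 0 \left(-460\right) = 0 \left(-460\right) = 0$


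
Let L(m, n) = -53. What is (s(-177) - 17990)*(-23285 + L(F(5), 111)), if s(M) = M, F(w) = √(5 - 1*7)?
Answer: 423981446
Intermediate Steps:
F(w) = I*√2 (F(w) = √(5 - 7) = √(-2) = I*√2)
(s(-177) - 17990)*(-23285 + L(F(5), 111)) = (-177 - 17990)*(-23285 - 53) = -18167*(-23338) = 423981446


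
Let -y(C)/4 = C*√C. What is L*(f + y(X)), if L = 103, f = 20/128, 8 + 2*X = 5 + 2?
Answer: 515/32 + 103*I*√2 ≈ 16.094 + 145.66*I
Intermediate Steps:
X = -½ (X = -4 + (5 + 2)/2 = -4 + (½)*7 = -4 + 7/2 = -½ ≈ -0.50000)
f = 5/32 (f = 20*(1/128) = 5/32 ≈ 0.15625)
y(C) = -4*C^(3/2) (y(C) = -4*C*√C = -4*C^(3/2))
L*(f + y(X)) = 103*(5/32 - (-1)*I*√2) = 103*(5/32 + I*√2) = 515/32 + 103*I*√2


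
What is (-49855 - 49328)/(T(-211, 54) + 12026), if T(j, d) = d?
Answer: -99183/12080 ≈ -8.2105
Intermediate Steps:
(-49855 - 49328)/(T(-211, 54) + 12026) = (-49855 - 49328)/(54 + 12026) = -99183/12080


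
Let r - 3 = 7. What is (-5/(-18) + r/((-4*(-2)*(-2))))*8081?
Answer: -202025/72 ≈ -2805.9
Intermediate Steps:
r = 10 (r = 3 + 7 = 10)
(-5/(-18) + r/((-4*(-2)*(-2))))*8081 = (-5/(-18) + 10/((-4*(-2)*(-2))))*8081 = (-5*(-1/18) + 10/((8*(-2))))*8081 = (5/18 + 10/(-16))*8081 = (5/18 + 10*(-1/16))*8081 = (5/18 - 5/8)*8081 = -25/72*8081 = -202025/72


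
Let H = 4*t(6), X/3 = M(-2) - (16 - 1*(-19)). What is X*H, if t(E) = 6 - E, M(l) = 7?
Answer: 0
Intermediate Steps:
X = -84 (X = 3*(7 - (16 - 1*(-19))) = 3*(7 - (16 + 19)) = 3*(7 - 1*35) = 3*(7 - 35) = 3*(-28) = -84)
H = 0 (H = 4*(6 - 1*6) = 4*(6 - 6) = 4*0 = 0)
X*H = -84*0 = 0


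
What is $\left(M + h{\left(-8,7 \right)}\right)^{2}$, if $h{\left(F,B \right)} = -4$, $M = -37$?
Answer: $1681$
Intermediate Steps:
$\left(M + h{\left(-8,7 \right)}\right)^{2} = \left(-37 - 4\right)^{2} = \left(-41\right)^{2} = 1681$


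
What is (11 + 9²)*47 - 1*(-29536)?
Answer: 33860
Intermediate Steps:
(11 + 9²)*47 - 1*(-29536) = (11 + 81)*47 + 29536 = 92*47 + 29536 = 4324 + 29536 = 33860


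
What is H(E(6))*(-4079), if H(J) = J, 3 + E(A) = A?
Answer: -12237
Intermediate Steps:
E(A) = -3 + A
H(E(6))*(-4079) = (-3 + 6)*(-4079) = 3*(-4079) = -12237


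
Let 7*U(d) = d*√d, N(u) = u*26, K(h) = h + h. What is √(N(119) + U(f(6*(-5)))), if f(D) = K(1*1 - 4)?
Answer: √(151606 - 42*I*√6)/7 ≈ 55.624 - 0.018873*I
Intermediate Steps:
K(h) = 2*h
N(u) = 26*u
f(D) = -6 (f(D) = 2*(1*1 - 4) = 2*(1 - 4) = 2*(-3) = -6)
U(d) = d^(3/2)/7 (U(d) = (d*√d)/7 = d^(3/2)/7)
√(N(119) + U(f(6*(-5)))) = √(26*119 + (-6)^(3/2)/7) = √(3094 + (-6*I*√6)/7) = √(3094 - 6*I*√6/7)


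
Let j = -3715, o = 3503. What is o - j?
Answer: 7218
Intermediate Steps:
o - j = 3503 - 1*(-3715) = 3503 + 3715 = 7218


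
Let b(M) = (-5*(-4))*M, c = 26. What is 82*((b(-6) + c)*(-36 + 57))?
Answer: -161868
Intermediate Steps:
b(M) = 20*M
82*((b(-6) + c)*(-36 + 57)) = 82*((20*(-6) + 26)*(-36 + 57)) = 82*((-120 + 26)*21) = 82*(-94*21) = 82*(-1974) = -161868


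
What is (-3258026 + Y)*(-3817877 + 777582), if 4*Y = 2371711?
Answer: 32410739535935/4 ≈ 8.1027e+12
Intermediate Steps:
Y = 2371711/4 (Y = (¼)*2371711 = 2371711/4 ≈ 5.9293e+5)
(-3258026 + Y)*(-3817877 + 777582) = (-3258026 + 2371711/4)*(-3817877 + 777582) = -10660393/4*(-3040295) = 32410739535935/4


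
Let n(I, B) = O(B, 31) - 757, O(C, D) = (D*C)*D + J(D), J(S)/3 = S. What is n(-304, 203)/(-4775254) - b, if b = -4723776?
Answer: 22557230044685/4775254 ≈ 4.7238e+6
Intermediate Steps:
J(S) = 3*S
O(C, D) = 3*D + C*D² (O(C, D) = (D*C)*D + 3*D = (C*D)*D + 3*D = C*D² + 3*D = 3*D + C*D²)
n(I, B) = -664 + 961*B (n(I, B) = 31*(3 + B*31) - 757 = 31*(3 + 31*B) - 757 = (93 + 961*B) - 757 = -664 + 961*B)
n(-304, 203)/(-4775254) - b = (-664 + 961*203)/(-4775254) - 1*(-4723776) = (-664 + 195083)*(-1/4775254) + 4723776 = 194419*(-1/4775254) + 4723776 = -194419/4775254 + 4723776 = 22557230044685/4775254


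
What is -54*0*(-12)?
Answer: 0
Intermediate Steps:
-54*0*(-12) = -9*0*(-12) = 0*(-12) = 0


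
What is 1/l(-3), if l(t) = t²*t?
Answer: -1/27 ≈ -0.037037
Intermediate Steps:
l(t) = t³
1/l(-3) = 1/((-3)³) = 1/(-27) = -1/27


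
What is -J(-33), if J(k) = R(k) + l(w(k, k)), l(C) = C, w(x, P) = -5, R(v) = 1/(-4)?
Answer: 21/4 ≈ 5.2500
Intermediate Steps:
R(v) = -¼
J(k) = -21/4 (J(k) = -¼ - 5 = -21/4)
-J(-33) = -1*(-21/4) = 21/4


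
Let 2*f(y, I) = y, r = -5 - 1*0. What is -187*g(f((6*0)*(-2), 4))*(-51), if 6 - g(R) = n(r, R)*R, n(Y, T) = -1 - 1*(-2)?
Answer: 57222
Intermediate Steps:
r = -5 (r = -5 + 0 = -5)
f(y, I) = y/2
n(Y, T) = 1 (n(Y, T) = -1 + 2 = 1)
g(R) = 6 - R
-187*g(f((6*0)*(-2), 4))*(-51) = -187*(6 - (6*0)*(-2)/2)*(-51) = -187*(6 - 0*(-2)/2)*(-51) = -187*(6 - 0/2)*(-51) = -187*(6 - 1*0)*(-51) = -187*(6 + 0)*(-51) = -187*6*(-51) = -1122*(-51) = 57222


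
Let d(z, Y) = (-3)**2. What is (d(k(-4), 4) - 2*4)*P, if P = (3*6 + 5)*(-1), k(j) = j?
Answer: -23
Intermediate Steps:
d(z, Y) = 9
P = -23 (P = (18 + 5)*(-1) = 23*(-1) = -23)
(d(k(-4), 4) - 2*4)*P = (9 - 2*4)*(-23) = (9 - 8)*(-23) = 1*(-23) = -23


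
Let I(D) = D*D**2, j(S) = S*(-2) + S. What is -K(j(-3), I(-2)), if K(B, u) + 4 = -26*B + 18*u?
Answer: 226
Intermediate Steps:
j(S) = -S (j(S) = -2*S + S = -S)
I(D) = D**3
K(B, u) = -4 - 26*B + 18*u (K(B, u) = -4 + (-26*B + 18*u) = -4 - 26*B + 18*u)
-K(j(-3), I(-2)) = -(-4 - (-26)*(-3) + 18*(-2)**3) = -(-4 - 26*3 + 18*(-8)) = -(-4 - 78 - 144) = -1*(-226) = 226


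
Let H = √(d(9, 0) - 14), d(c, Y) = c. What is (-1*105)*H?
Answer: -105*I*√5 ≈ -234.79*I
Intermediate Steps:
H = I*√5 (H = √(9 - 14) = √(-5) = I*√5 ≈ 2.2361*I)
(-1*105)*H = (-1*105)*(I*√5) = -105*I*√5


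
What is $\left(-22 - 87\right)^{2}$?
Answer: $11881$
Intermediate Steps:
$\left(-22 - 87\right)^{2} = \left(-109\right)^{2} = 11881$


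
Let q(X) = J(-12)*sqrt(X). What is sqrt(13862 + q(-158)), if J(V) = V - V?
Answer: sqrt(13862) ≈ 117.74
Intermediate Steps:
J(V) = 0
q(X) = 0 (q(X) = 0*sqrt(X) = 0)
sqrt(13862 + q(-158)) = sqrt(13862 + 0) = sqrt(13862)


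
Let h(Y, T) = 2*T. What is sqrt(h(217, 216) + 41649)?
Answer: 13*sqrt(249) ≈ 205.14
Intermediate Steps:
sqrt(h(217, 216) + 41649) = sqrt(2*216 + 41649) = sqrt(432 + 41649) = sqrt(42081) = 13*sqrt(249)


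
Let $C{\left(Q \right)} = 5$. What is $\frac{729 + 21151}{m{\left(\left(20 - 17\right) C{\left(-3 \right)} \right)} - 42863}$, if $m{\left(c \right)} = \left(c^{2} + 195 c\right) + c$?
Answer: $- \frac{10940}{19849} \approx -0.55116$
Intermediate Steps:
$m{\left(c \right)} = c^{2} + 196 c$
$\frac{729 + 21151}{m{\left(\left(20 - 17\right) C{\left(-3 \right)} \right)} - 42863} = \frac{729 + 21151}{\left(20 - 17\right) 5 \left(196 + \left(20 - 17\right) 5\right) - 42863} = \frac{21880}{\left(20 - 17\right) 5 \left(196 + \left(20 - 17\right) 5\right) - 42863} = \frac{21880}{3 \cdot 5 \left(196 + 3 \cdot 5\right) - 42863} = \frac{21880}{15 \left(196 + 15\right) - 42863} = \frac{21880}{15 \cdot 211 - 42863} = \frac{21880}{3165 - 42863} = \frac{21880}{-39698} = 21880 \left(- \frac{1}{39698}\right) = - \frac{10940}{19849}$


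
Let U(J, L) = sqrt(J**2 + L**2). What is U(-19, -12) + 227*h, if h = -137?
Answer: -31099 + sqrt(505) ≈ -31077.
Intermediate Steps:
U(-19, -12) + 227*h = sqrt((-19)**2 + (-12)**2) + 227*(-137) = sqrt(361 + 144) - 31099 = sqrt(505) - 31099 = -31099 + sqrt(505)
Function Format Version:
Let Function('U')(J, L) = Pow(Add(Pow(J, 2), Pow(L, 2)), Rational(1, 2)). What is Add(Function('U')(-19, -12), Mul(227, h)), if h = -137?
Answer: Add(-31099, Pow(505, Rational(1, 2))) ≈ -31077.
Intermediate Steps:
Add(Function('U')(-19, -12), Mul(227, h)) = Add(Pow(Add(Pow(-19, 2), Pow(-12, 2)), Rational(1, 2)), Mul(227, -137)) = Add(Pow(Add(361, 144), Rational(1, 2)), -31099) = Add(Pow(505, Rational(1, 2)), -31099) = Add(-31099, Pow(505, Rational(1, 2)))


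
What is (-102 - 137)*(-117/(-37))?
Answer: -27963/37 ≈ -755.76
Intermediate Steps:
(-102 - 137)*(-117/(-37)) = -(-27963)*(-1)/37 = -239*117/37 = -27963/37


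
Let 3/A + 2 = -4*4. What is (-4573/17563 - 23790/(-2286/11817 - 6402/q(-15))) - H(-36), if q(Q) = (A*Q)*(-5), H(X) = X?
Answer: -1583230605680/147575759513 ≈ -10.728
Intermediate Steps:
A = -⅙ (A = 3/(-2 - 4*4) = 3/(-2 - 16) = 3/(-18) = 3*(-1/18) = -⅙ ≈ -0.16667)
q(Q) = 5*Q/6 (q(Q) = -Q/6*(-5) = 5*Q/6)
(-4573/17563 - 23790/(-2286/11817 - 6402/q(-15))) - H(-36) = (-4573/17563 - 23790/(-2286/11817 - 6402/((⅚)*(-15)))) - 1*(-36) = (-4573*1/17563 - 23790/(-2286*1/11817 - 6402/(-25/2))) + 36 = (-4573/17563 - 23790/(-254/1313 - 6402*(-2/25))) + 36 = (-4573/17563 - 23790/(-254/1313 + 12804/25)) + 36 = (-4573/17563 - 23790/16805302/32825) + 36 = (-4573/17563 - 23790*32825/16805302) + 36 = (-4573/17563 - 390453375/8402651) + 36 = -6895957948148/147575759513 + 36 = -1583230605680/147575759513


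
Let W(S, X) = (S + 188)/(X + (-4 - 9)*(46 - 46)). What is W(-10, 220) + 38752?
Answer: 4262809/110 ≈ 38753.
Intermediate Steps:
W(S, X) = (188 + S)/X (W(S, X) = (188 + S)/(X - 13*0) = (188 + S)/(X + 0) = (188 + S)/X)
W(-10, 220) + 38752 = (188 - 10)/220 + 38752 = (1/220)*178 + 38752 = 89/110 + 38752 = 4262809/110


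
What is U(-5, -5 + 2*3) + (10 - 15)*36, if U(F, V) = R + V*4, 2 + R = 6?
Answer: -172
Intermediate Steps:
R = 4 (R = -2 + 6 = 4)
U(F, V) = 4 + 4*V (U(F, V) = 4 + V*4 = 4 + 4*V)
U(-5, -5 + 2*3) + (10 - 15)*36 = (4 + 4*(-5 + 2*3)) + (10 - 15)*36 = (4 + 4*(-5 + 6)) - 5*36 = (4 + 4*1) - 180 = (4 + 4) - 180 = 8 - 180 = -172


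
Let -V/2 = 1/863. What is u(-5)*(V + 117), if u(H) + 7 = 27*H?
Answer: -14337598/863 ≈ -16614.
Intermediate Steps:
V = -2/863 ≈ -0.0023175
u(H) = -7 + 27*H
u(-5)*(V + 117) = (-7 + 27*(-5))*(-2/863 + 117) = (-7 - 135)*(100969/863) = -142*100969/863 = -14337598/863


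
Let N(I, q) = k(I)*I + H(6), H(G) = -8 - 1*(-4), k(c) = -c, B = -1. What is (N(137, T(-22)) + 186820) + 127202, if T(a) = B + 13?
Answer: 295249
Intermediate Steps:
H(G) = -4 (H(G) = -8 + 4 = -4)
T(a) = 12 (T(a) = -1 + 13 = 12)
N(I, q) = -4 - I² (N(I, q) = (-I)*I - 4 = -I² - 4 = -4 - I²)
(N(137, T(-22)) + 186820) + 127202 = ((-4 - 1*137²) + 186820) + 127202 = ((-4 - 1*18769) + 186820) + 127202 = ((-4 - 18769) + 186820) + 127202 = (-18773 + 186820) + 127202 = 168047 + 127202 = 295249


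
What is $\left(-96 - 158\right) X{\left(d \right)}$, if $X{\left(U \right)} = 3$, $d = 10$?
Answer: $-762$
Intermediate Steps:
$\left(-96 - 158\right) X{\left(d \right)} = \left(-96 - 158\right) 3 = \left(-254\right) 3 = -762$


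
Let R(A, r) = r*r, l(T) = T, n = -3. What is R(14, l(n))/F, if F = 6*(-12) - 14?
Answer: -9/86 ≈ -0.10465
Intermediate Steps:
F = -86 (F = -72 - 14 = -86)
R(A, r) = r²
R(14, l(n))/F = (-3)²/(-86) = 9*(-1/86) = -9/86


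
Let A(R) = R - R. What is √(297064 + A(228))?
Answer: 2*√74266 ≈ 545.04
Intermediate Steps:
A(R) = 0
√(297064 + A(228)) = √(297064 + 0) = √297064 = 2*√74266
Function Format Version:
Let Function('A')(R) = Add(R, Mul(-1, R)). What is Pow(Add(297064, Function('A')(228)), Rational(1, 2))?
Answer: Mul(2, Pow(74266, Rational(1, 2))) ≈ 545.04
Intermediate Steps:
Function('A')(R) = 0
Pow(Add(297064, Function('A')(228)), Rational(1, 2)) = Pow(Add(297064, 0), Rational(1, 2)) = Pow(297064, Rational(1, 2)) = Mul(2, Pow(74266, Rational(1, 2)))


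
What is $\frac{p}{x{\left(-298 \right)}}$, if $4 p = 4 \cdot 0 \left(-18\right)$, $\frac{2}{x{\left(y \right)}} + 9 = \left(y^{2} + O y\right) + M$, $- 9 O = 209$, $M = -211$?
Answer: $0$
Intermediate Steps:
$O = - \frac{209}{9}$ ($O = \left(- \frac{1}{9}\right) 209 = - \frac{209}{9} \approx -23.222$)
$x{\left(y \right)} = \frac{2}{-220 + y^{2} - \frac{209 y}{9}}$ ($x{\left(y \right)} = \frac{2}{-9 - \left(211 - y^{2} + \frac{209 y}{9}\right)} = \frac{2}{-220 + y^{2} - \frac{209 y}{9}}$)
$p = 0$ ($p = \frac{4 \cdot 0 \left(-18\right)}{4} = \frac{0 \left(-18\right)}{4} = \frac{1}{4} \cdot 0 = 0$)
$\frac{p}{x{\left(-298 \right)}} = \frac{0}{18 \frac{1}{-1980 - -62282 + 9 \left(-298\right)^{2}}} = \frac{0}{18 \frac{1}{-1980 + 62282 + 9 \cdot 88804}} = \frac{0}{18 \frac{1}{-1980 + 62282 + 799236}} = \frac{0}{18 \cdot \frac{1}{859538}} = \frac{0}{\frac{9}{429769}} = 0 \cdot \frac{429769}{9} = 0$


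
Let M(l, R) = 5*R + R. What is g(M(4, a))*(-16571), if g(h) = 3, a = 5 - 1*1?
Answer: -49713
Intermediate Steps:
a = 4 (a = 5 - 1 = 4)
M(l, R) = 6*R
g(M(4, a))*(-16571) = 3*(-16571) = -49713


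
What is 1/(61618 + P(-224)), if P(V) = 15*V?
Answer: 1/58258 ≈ 1.7165e-5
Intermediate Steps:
1/(61618 + P(-224)) = 1/(61618 + 15*(-224)) = 1/(61618 - 3360) = 1/58258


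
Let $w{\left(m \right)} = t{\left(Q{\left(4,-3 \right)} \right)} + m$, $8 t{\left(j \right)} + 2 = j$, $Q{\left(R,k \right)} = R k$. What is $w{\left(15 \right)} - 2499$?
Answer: $- \frac{9943}{4} \approx -2485.8$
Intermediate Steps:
$t{\left(j \right)} = - \frac{1}{4} + \frac{j}{8}$
$w{\left(m \right)} = - \frac{7}{4} + m$ ($w{\left(m \right)} = \left(- \frac{1}{4} + \frac{4 \left(-3\right)}{8}\right) + m = \left(- \frac{1}{4} + \frac{1}{8} \left(-12\right)\right) + m = \left(- \frac{1}{4} - \frac{3}{2}\right) + m = - \frac{7}{4} + m$)
$w{\left(15 \right)} - 2499 = \left(- \frac{7}{4} + 15\right) - 2499 = \frac{53}{4} - 2499 = - \frac{9943}{4}$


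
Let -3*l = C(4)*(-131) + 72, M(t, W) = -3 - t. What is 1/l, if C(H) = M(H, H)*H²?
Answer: -3/14744 ≈ -0.00020347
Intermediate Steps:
C(H) = H²*(-3 - H) (C(H) = (-3 - H)*H² = H²*(-3 - H))
l = -14744/3 (l = -((4²*(-3 - 1*4))*(-131) + 72)/3 = -((16*(-3 - 4))*(-131) + 72)/3 = -((16*(-7))*(-131) + 72)/3 = -(-112*(-131) + 72)/3 = -(14672 + 72)/3 = -⅓*14744 = -14744/3 ≈ -4914.7)
1/l = 1/(-14744/3) = -3/14744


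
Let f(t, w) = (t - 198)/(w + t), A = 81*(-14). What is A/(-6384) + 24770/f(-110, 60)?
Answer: 47065079/11704 ≈ 4021.3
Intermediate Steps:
A = -1134
f(t, w) = (-198 + t)/(t + w)
A/(-6384) + 24770/f(-110, 60) = -1134/(-6384) + 24770/(((-198 - 110)/(-110 + 60))) = -1134*(-1/6384) + 24770/((-308/(-50))) = 27/152 + 24770/((-1/50*(-308))) = 27/152 + 24770/(154/25) = 27/152 + 24770*(25/154) = 27/152 + 309625/77 = 47065079/11704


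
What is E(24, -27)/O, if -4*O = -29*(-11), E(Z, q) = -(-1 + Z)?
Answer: 92/319 ≈ 0.28840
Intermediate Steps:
E(Z, q) = 1 - Z
O = -319/4 (O = -(-29)*(-11)/4 = -¼*319 = -319/4 ≈ -79.750)
E(24, -27)/O = (1 - 1*24)/(-319/4) = (1 - 24)*(-4/319) = -23*(-4/319) = 92/319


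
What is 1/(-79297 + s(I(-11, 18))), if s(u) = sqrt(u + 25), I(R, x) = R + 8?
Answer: -79297/6288014187 - sqrt(22)/6288014187 ≈ -1.2612e-5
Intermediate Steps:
I(R, x) = 8 + R
s(u) = sqrt(25 + u)
1/(-79297 + s(I(-11, 18))) = 1/(-79297 + sqrt(25 + (8 - 11))) = 1/(-79297 + sqrt(25 - 3)) = 1/(-79297 + sqrt(22))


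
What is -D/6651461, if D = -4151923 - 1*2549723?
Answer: 6701646/6651461 ≈ 1.0075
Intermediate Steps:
D = -6701646 (D = -4151923 - 2549723 = -6701646)
-D/6651461 = -1*(-6701646)/6651461 = 6701646*(1/6651461) = 6701646/6651461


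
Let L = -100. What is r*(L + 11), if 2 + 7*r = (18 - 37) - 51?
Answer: 6408/7 ≈ 915.43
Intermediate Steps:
r = -72/7 (r = -2/7 + ((18 - 37) - 51)/7 = -2/7 + (-19 - 51)/7 = -2/7 + (⅐)*(-70) = -2/7 - 10 = -72/7 ≈ -10.286)
r*(L + 11) = -72*(-100 + 11)/7 = -72/7*(-89) = 6408/7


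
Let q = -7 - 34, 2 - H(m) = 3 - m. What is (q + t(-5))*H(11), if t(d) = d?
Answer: -460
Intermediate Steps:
H(m) = -1 + m (H(m) = 2 - (3 - m) = 2 + (-3 + m) = -1 + m)
q = -41
(q + t(-5))*H(11) = (-41 - 5)*(-1 + 11) = -46*10 = -460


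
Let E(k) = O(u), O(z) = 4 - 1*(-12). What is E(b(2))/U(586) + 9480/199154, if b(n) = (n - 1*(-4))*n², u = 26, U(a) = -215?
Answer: -574132/21409055 ≈ -0.026817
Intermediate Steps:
b(n) = n²*(4 + n) (b(n) = (n + 4)*n² = (4 + n)*n² = n²*(4 + n))
O(z) = 16 (O(z) = 4 + 12 = 16)
E(k) = 16
E(b(2))/U(586) + 9480/199154 = 16/(-215) + 9480/199154 = 16*(-1/215) + 9480*(1/199154) = -16/215 + 4740/99577 = -574132/21409055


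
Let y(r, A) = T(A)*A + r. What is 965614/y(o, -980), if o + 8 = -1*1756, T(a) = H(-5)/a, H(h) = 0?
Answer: -482807/882 ≈ -547.40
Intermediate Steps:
T(a) = 0 (T(a) = 0/a = 0)
o = -1764 (o = -8 - 1*1756 = -8 - 1756 = -1764)
y(r, A) = r (y(r, A) = 0*A + r = 0 + r = r)
965614/y(o, -980) = 965614/(-1764) = 965614*(-1/1764) = -482807/882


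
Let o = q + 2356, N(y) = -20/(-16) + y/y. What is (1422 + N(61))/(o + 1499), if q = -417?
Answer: 633/1528 ≈ 0.41427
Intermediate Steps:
N(y) = 9/4 (N(y) = -20*(-1/16) + 1 = 5/4 + 1 = 9/4)
o = 1939 (o = -417 + 2356 = 1939)
(1422 + N(61))/(o + 1499) = (1422 + 9/4)/(1939 + 1499) = (5697/4)/3438 = (5697/4)*(1/3438) = 633/1528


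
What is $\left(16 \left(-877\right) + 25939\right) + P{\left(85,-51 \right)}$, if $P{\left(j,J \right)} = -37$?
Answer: $11870$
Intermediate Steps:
$\left(16 \left(-877\right) + 25939\right) + P{\left(85,-51 \right)} = \left(16 \left(-877\right) + 25939\right) - 37 = \left(-14032 + 25939\right) - 37 = 11907 - 37 = 11870$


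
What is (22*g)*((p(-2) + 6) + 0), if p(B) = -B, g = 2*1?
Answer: 352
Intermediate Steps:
g = 2
(22*g)*((p(-2) + 6) + 0) = (22*2)*((-1*(-2) + 6) + 0) = 44*((2 + 6) + 0) = 44*(8 + 0) = 44*8 = 352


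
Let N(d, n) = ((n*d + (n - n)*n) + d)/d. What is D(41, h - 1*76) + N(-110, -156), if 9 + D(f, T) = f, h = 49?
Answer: -123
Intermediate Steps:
D(f, T) = -9 + f
N(d, n) = (d + d*n)/d (N(d, n) = ((d*n + 0*n) + d)/d = ((d*n + 0) + d)/d = (d*n + d)/d = (d + d*n)/d)
D(41, h - 1*76) + N(-110, -156) = (-9 + 41) + (1 - 156) = 32 - 155 = -123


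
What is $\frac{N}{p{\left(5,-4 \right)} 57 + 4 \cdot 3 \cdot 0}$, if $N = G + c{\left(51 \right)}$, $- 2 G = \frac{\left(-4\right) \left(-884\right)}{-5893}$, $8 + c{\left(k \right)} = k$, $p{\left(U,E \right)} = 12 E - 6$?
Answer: $- \frac{255167}{18138654} \approx -0.014068$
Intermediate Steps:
$p{\left(U,E \right)} = -6 + 12 E$
$c{\left(k \right)} = -8 + k$
$G = \frac{1768}{5893}$ ($G = - \frac{\left(-4\right) \left(-884\right) \frac{1}{-5893}}{2} = - \frac{3536 \left(- \frac{1}{5893}\right)}{2} = \left(- \frac{1}{2}\right) \left(- \frac{3536}{5893}\right) = \frac{1768}{5893} \approx 0.30002$)
$N = \frac{255167}{5893}$ ($N = \frac{1768}{5893} + \left(-8 + 51\right) = \frac{1768}{5893} + 43 = \frac{255167}{5893} \approx 43.3$)
$\frac{N}{p{\left(5,-4 \right)} 57 + 4 \cdot 3 \cdot 0} = \frac{255167}{5893 \left(\left(-6 + 12 \left(-4\right)\right) 57 + 4 \cdot 3 \cdot 0\right)} = \frac{255167}{5893 \left(\left(-6 - 48\right) 57 + 12 \cdot 0\right)} = \frac{255167}{5893 \left(\left(-54\right) 57 + 0\right)} = \frac{255167}{5893 \left(-3078 + 0\right)} = \frac{255167}{5893 \left(-3078\right)} = \frac{255167}{5893} \left(- \frac{1}{3078}\right) = - \frac{255167}{18138654}$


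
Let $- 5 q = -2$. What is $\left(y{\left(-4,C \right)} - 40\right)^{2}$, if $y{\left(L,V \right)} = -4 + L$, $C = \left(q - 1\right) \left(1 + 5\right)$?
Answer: $2304$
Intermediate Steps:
$q = \frac{2}{5}$ ($q = \left(- \frac{1}{5}\right) \left(-2\right) = \frac{2}{5} \approx 0.4$)
$C = - \frac{18}{5}$ ($C = \left(\frac{2}{5} - 1\right) \left(1 + 5\right) = \left(- \frac{3}{5}\right) 6 = - \frac{18}{5} \approx -3.6$)
$\left(y{\left(-4,C \right)} - 40\right)^{2} = \left(\left(-4 - 4\right) - 40\right)^{2} = \left(-8 - 40\right)^{2} = \left(-48\right)^{2} = 2304$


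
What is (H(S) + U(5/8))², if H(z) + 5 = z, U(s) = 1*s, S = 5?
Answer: 25/64 ≈ 0.39063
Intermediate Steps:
U(s) = s
H(z) = -5 + z
(H(S) + U(5/8))² = ((-5 + 5) + 5/8)² = (0 + 5*(⅛))² = (0 + 5/8)² = (5/8)² = 25/64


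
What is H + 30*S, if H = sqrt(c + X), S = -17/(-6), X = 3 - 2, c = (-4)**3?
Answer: 85 + 3*I*sqrt(7) ≈ 85.0 + 7.9373*I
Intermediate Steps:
c = -64
X = 1
S = 17/6 (S = -17*(-1/6) = 17/6 ≈ 2.8333)
H = 3*I*sqrt(7) (H = sqrt(-64 + 1) = sqrt(-63) = 3*I*sqrt(7) ≈ 7.9373*I)
H + 30*S = 3*I*sqrt(7) + 30*(17/6) = 3*I*sqrt(7) + 85 = 85 + 3*I*sqrt(7)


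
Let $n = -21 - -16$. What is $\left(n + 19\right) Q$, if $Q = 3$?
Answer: $42$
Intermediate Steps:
$n = -5$ ($n = -21 + 16 = -5$)
$\left(n + 19\right) Q = \left(-5 + 19\right) 3 = 14 \cdot 3 = 42$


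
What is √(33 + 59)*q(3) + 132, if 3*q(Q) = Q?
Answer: 132 + 2*√23 ≈ 141.59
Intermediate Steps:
q(Q) = Q/3
√(33 + 59)*q(3) + 132 = √(33 + 59)*((⅓)*3) + 132 = √92*1 + 132 = (2*√23)*1 + 132 = 2*√23 + 132 = 132 + 2*√23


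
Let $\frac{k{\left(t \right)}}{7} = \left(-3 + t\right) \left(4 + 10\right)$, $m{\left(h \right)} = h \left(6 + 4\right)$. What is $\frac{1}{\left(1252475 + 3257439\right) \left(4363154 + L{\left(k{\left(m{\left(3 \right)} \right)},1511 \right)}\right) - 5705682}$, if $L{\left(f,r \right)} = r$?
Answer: $\frac{1}{19684258083128} \approx 5.0802 \cdot 10^{-14}$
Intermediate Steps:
$m{\left(h \right)} = 10 h$ ($m{\left(h \right)} = h 10 = 10 h$)
$k{\left(t \right)} = -294 + 98 t$ ($k{\left(t \right)} = 7 \left(-3 + t\right) \left(4 + 10\right) = 7 \left(-3 + t\right) 14 = 7 \left(-42 + 14 t\right) = -294 + 98 t$)
$\frac{1}{\left(1252475 + 3257439\right) \left(4363154 + L{\left(k{\left(m{\left(3 \right)} \right)},1511 \right)}\right) - 5705682} = \frac{1}{\left(1252475 + 3257439\right) \left(4363154 + 1511\right) - 5705682} = \frac{1}{4509914 \cdot 4364665 - 5705682} = \frac{1}{19684263788810 - 5705682} = \frac{1}{19684258083128}$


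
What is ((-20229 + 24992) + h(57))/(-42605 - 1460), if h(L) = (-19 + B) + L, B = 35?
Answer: -4836/44065 ≈ -0.10975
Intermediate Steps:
h(L) = 16 + L (h(L) = (-19 + 35) + L = 16 + L)
((-20229 + 24992) + h(57))/(-42605 - 1460) = ((-20229 + 24992) + (16 + 57))/(-42605 - 1460) = (4763 + 73)/(-44065) = 4836*(-1/44065) = -4836/44065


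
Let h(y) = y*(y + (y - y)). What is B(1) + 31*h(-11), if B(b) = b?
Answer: 3752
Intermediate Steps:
h(y) = y**2 (h(y) = y*(y + 0) = y*y = y**2)
B(1) + 31*h(-11) = 1 + 31*(-11)**2 = 1 + 31*121 = 1 + 3751 = 3752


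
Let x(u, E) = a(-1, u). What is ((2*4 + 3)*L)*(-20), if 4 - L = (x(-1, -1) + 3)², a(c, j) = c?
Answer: 0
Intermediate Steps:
x(u, E) = -1
L = 0 (L = 4 - (-1 + 3)² = 4 - 1*2² = 4 - 1*4 = 4 - 4 = 0)
((2*4 + 3)*L)*(-20) = ((2*4 + 3)*0)*(-20) = ((8 + 3)*0)*(-20) = (11*0)*(-20) = 0*(-20) = 0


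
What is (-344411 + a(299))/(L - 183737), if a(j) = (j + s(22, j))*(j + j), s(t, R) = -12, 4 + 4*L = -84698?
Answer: 69114/81965 ≈ 0.84321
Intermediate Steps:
L = -42351/2 (L = -1 + (1/4)*(-84698) = -1 - 42349/2 = -42351/2 ≈ -21176.)
a(j) = 2*j*(-12 + j) (a(j) = (j - 12)*(j + j) = (-12 + j)*(2*j) = 2*j*(-12 + j))
(-344411 + a(299))/(L - 183737) = (-344411 + 2*299*(-12 + 299))/(-42351/2 - 183737) = (-344411 + 2*299*287)/(-409825/2) = (-344411 + 171626)*(-2/409825) = -172785*(-2/409825) = 69114/81965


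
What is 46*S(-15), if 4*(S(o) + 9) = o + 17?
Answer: -391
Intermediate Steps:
S(o) = -19/4 + o/4 (S(o) = -9 + (o + 17)/4 = -9 + (17 + o)/4 = -9 + (17/4 + o/4) = -19/4 + o/4)
46*S(-15) = 46*(-19/4 + (¼)*(-15)) = 46*(-19/4 - 15/4) = 46*(-17/2) = -391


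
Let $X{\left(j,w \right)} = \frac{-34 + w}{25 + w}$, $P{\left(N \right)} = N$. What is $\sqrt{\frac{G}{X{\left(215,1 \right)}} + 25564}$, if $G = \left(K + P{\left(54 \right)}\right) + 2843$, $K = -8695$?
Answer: $\frac{2 \sqrt{8203470}}{33} \approx 173.59$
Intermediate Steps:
$X{\left(j,w \right)} = \frac{-34 + w}{25 + w}$
$G = -5798$ ($G = \left(-8695 + 54\right) + 2843 = -8641 + 2843 = -5798$)
$\sqrt{\frac{G}{X{\left(215,1 \right)}} + 25564} = \sqrt{- \frac{5798}{\frac{1}{25 + 1} \left(-34 + 1\right)} + 25564} = \sqrt{- \frac{5798}{\frac{1}{26} \left(-33\right)} + 25564} = \sqrt{- \frac{5798}{- \frac{33}{26}} + 25564} = \sqrt{\left(-5798\right) \left(- \frac{26}{33}\right) + 25564} = \sqrt{\frac{150748}{33} + 25564} = \sqrt{\frac{994360}{33}} = \frac{2 \sqrt{8203470}}{33}$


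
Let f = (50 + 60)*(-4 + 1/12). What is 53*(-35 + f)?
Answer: -148135/6 ≈ -24689.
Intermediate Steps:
f = -2585/6 (f = 110*(-4 + 1/12) = 110*(-47/12) = -2585/6 ≈ -430.83)
53*(-35 + f) = 53*(-35 - 2585/6) = 53*(-2795/6) = -148135/6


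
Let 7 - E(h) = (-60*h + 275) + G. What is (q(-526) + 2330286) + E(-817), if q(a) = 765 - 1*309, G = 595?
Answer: 2280859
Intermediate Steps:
E(h) = -863 + 60*h (E(h) = 7 - ((-60*h + 275) + 595) = 7 - ((275 - 60*h) + 595) = 7 - (870 - 60*h) = 7 + (-870 + 60*h) = -863 + 60*h)
q(a) = 456 (q(a) = 765 - 309 = 456)
(q(-526) + 2330286) + E(-817) = (456 + 2330286) + (-863 + 60*(-817)) = 2330742 + (-863 - 49020) = 2330742 - 49883 = 2280859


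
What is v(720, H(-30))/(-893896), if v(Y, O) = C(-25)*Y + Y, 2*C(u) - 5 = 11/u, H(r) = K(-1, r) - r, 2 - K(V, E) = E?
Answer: -1476/558685 ≈ -0.0026419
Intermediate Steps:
K(V, E) = 2 - E
H(r) = 2 - 2*r (H(r) = (2 - r) - r = 2 - 2*r)
C(u) = 5/2 + 11/(2*u) (C(u) = 5/2 + (11/u)/2 = 5/2 + 11/(2*u))
v(Y, O) = 82*Y/25 (v(Y, O) = ((½)*(11 + 5*(-25))/(-25))*Y + Y = ((½)*(-1/25)*(11 - 125))*Y + Y = ((½)*(-1/25)*(-114))*Y + Y = 57*Y/25 + Y = 82*Y/25)
v(720, H(-30))/(-893896) = ((82/25)*720)/(-893896) = (11808/5)*(-1/893896) = -1476/558685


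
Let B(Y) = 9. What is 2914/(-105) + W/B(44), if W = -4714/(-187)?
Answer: -1469764/58905 ≈ -24.951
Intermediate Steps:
W = 4714/187 (W = -4714*(-1/187) = 4714/187 ≈ 25.209)
2914/(-105) + W/B(44) = 2914/(-105) + (4714/187)/9 = 2914*(-1/105) + (4714/187)*(1/9) = -2914/105 + 4714/1683 = -1469764/58905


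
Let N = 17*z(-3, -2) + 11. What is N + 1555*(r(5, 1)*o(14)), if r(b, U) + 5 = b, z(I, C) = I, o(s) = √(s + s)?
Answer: -40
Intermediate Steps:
o(s) = √2*√s (o(s) = √(2*s) = √2*√s)
r(b, U) = -5 + b
N = -40 (N = 17*(-3) + 11 = -51 + 11 = -40)
N + 1555*(r(5, 1)*o(14)) = -40 + 1555*((-5 + 5)*(√2*√14)) = -40 + 1555*(0*(2*√7)) = -40 + 1555*0 = -40 + 0 = -40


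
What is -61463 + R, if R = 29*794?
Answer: -38437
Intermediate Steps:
R = 23026
-61463 + R = -61463 + 23026 = -38437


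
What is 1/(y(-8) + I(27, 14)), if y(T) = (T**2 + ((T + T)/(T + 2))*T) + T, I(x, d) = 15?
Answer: 3/149 ≈ 0.020134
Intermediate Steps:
y(T) = T + T**2 + 2*T**2/(2 + T) (y(T) = (T**2 + ((2*T)/(2 + T))*T) + T = (T**2 + (2*T/(2 + T))*T) + T = (T**2 + 2*T**2/(2 + T)) + T = T + T**2 + 2*T**2/(2 + T))
1/(y(-8) + I(27, 14)) = 1/(-8*(2 + (-8)**2 + 5*(-8))/(2 - 8) + 15) = 1/(-8*(2 + 64 - 40)/(-6) + 15) = 1/(-8*(-1/6)*26 + 15) = 1/(104/3 + 15) = 1/(149/3) = 3/149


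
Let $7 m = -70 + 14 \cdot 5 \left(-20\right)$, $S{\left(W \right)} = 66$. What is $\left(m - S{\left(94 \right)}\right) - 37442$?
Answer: $-37718$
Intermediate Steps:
$m = -210$ ($m = \frac{-70 + 14 \cdot 5 \left(-20\right)}{7} = \frac{-70 + 70 \left(-20\right)}{7} = \frac{-70 - 1400}{7} = \frac{1}{7} \left(-1470\right) = -210$)
$\left(m - S{\left(94 \right)}\right) - 37442 = \left(-210 - 66\right) - 37442 = -276 - 37442 = -37718$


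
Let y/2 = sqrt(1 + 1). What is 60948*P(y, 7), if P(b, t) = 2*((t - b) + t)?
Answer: 1706544 - 243792*sqrt(2) ≈ 1.3618e+6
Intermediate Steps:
y = 2*sqrt(2) (y = 2*sqrt(1 + 1) = 2*sqrt(2) ≈ 2.8284)
P(b, t) = -2*b + 4*t (P(b, t) = 2*(-b + 2*t) = -2*b + 4*t)
60948*P(y, 7) = 60948*(-4*sqrt(2) + 4*7) = 60948*(-4*sqrt(2) + 28) = 60948*(28 - 4*sqrt(2)) = 1706544 - 243792*sqrt(2)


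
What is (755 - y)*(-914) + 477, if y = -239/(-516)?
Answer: -177805771/258 ≈ -6.8917e+5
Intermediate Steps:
y = 239/516 (y = -239*(-1/516) = 239/516 ≈ 0.46318)
(755 - y)*(-914) + 477 = (755 - 1*239/516)*(-914) + 477 = (755 - 239/516)*(-914) + 477 = (389341/516)*(-914) + 477 = -177928837/258 + 477 = -177805771/258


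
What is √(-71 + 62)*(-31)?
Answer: -93*I ≈ -93.0*I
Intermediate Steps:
√(-71 + 62)*(-31) = √(-9)*(-31) = (3*I)*(-31) = -93*I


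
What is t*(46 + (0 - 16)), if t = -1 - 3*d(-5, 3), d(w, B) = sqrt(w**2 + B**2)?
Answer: -30 - 90*sqrt(34) ≈ -554.79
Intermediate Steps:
d(w, B) = sqrt(B**2 + w**2)
t = -1 - 3*sqrt(34) (t = -1 - 3*sqrt(3**2 + (-5)**2) = -1 - 3*sqrt(9 + 25) = -1 - 3*sqrt(34) ≈ -18.493)
t*(46 + (0 - 16)) = (-1 - 3*sqrt(34))*(46 + (0 - 16)) = (-1 - 3*sqrt(34))*(46 - 16) = (-1 - 3*sqrt(34))*30 = -30 - 90*sqrt(34)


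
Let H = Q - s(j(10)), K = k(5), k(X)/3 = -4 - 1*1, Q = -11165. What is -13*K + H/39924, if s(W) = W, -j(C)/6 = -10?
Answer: 7773955/39924 ≈ 194.72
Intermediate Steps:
j(C) = 60 (j(C) = -6*(-10) = 60)
k(X) = -15 (k(X) = 3*(-4 - 1*1) = 3*(-4 - 1) = 3*(-5) = -15)
K = -15
H = -11225 (H = -11165 - 1*60 = -11165 - 60 = -11225)
-13*K + H/39924 = -13*(-15) - 11225/39924 = -13*(-15) - 11225*1/39924 = 195 - 11225/39924 = 7773955/39924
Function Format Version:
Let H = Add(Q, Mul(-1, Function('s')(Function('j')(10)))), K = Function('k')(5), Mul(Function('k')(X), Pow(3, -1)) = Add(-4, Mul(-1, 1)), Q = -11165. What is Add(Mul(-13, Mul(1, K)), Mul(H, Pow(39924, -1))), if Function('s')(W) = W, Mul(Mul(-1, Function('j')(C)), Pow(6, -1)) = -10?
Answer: Rational(7773955, 39924) ≈ 194.72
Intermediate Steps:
Function('j')(C) = 60 (Function('j')(C) = Mul(-6, -10) = 60)
Function('k')(X) = -15 (Function('k')(X) = Mul(3, Add(-4, Mul(-1, 1))) = Mul(3, Add(-4, -1)) = Mul(3, -5) = -15)
K = -15
H = -11225 (H = Add(-11165, Mul(-1, 60)) = Add(-11165, -60) = -11225)
Add(Mul(-13, Mul(1, K)), Mul(H, Pow(39924, -1))) = Add(Mul(-13, Mul(1, -15)), Mul(-11225, Pow(39924, -1))) = Add(Mul(-13, -15), Mul(-11225, Rational(1, 39924))) = Add(195, Rational(-11225, 39924)) = Rational(7773955, 39924)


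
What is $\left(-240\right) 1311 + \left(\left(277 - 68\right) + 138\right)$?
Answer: $-314293$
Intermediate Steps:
$\left(-240\right) 1311 + \left(\left(277 - 68\right) + 138\right) = -314640 + \left(209 + 138\right) = -314640 + 347 = -314293$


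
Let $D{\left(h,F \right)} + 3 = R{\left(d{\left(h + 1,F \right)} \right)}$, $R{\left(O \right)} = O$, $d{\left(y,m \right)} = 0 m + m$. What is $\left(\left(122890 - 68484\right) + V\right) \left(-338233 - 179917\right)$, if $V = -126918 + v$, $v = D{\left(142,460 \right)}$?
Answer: $37335298250$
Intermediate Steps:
$d{\left(y,m \right)} = m$ ($d{\left(y,m \right)} = 0 + m = m$)
$D{\left(h,F \right)} = -3 + F$
$v = 457$ ($v = -3 + 460 = 457$)
$V = -126461$ ($V = -126918 + 457 = -126461$)
$\left(\left(122890 - 68484\right) + V\right) \left(-338233 - 179917\right) = \left(\left(122890 - 68484\right) - 126461\right) \left(-338233 - 179917\right) = \left(54406 - 126461\right) \left(-518150\right) = \left(-72055\right) \left(-518150\right) = 37335298250$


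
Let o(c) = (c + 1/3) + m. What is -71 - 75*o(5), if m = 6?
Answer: -921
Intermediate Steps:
o(c) = 19/3 + c (o(c) = (c + 1/3) + 6 = (1/3 + c) + 6 = 19/3 + c)
-71 - 75*o(5) = -71 - 75*(19/3 + 5) = -71 - 75*34/3 = -71 - 850 = -921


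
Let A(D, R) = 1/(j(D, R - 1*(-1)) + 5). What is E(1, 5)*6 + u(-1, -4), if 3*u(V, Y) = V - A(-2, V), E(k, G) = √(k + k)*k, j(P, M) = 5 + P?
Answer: -3/8 + 6*√2 ≈ 8.1103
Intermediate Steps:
A(D, R) = 1/(10 + D) (A(D, R) = 1/((5 + D) + 5) = 1/(10 + D))
E(k, G) = √2*k^(3/2) (E(k, G) = √(2*k)*k = (√2*√k)*k = √2*k^(3/2))
u(V, Y) = -1/24 + V/3 (u(V, Y) = (V - 1/(10 - 2))/3 = (V - 1/8)/3 = (V - 1*⅛)/3 = (V - ⅛)/3 = (-⅛ + V)/3 = -1/24 + V/3)
E(1, 5)*6 + u(-1, -4) = (√2*1^(3/2))*6 + (-1/24 + (⅓)*(-1)) = (√2*1)*6 + (-1/24 - ⅓) = √2*6 - 3/8 = 6*√2 - 3/8 = -3/8 + 6*√2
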